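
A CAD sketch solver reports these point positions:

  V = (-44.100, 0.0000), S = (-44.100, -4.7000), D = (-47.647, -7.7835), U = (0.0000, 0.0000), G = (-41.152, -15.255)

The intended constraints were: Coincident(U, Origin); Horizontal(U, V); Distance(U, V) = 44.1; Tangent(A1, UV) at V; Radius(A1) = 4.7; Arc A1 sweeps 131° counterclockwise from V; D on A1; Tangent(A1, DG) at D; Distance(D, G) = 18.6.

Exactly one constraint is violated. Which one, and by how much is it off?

Distance(D, G) = 18.6 — off by 8.70.

U = (0.00, 0.00) ✓; U.y = 0.00, V.y = 0.00 ✓; |UV| = 44.10 ✓; ∠(SV, VU) = 90.00° ✓; |SV| = 4.700 ✓; bearing(S→D) − bearing(S→V) = 131.0° ✓; |SD| = 4.700 ✓; ∠(SD, DG) = 90.00° ✓; |DG| = 9.900 ✗.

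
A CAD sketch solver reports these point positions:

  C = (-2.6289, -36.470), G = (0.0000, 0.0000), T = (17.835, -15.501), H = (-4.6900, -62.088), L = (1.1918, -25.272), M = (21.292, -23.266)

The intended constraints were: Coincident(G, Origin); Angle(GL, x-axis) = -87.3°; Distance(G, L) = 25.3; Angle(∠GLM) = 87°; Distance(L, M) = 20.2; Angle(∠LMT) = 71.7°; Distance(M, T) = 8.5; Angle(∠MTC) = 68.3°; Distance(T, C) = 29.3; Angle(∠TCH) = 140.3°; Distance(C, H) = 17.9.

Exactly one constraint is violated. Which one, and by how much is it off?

Distance(C, H) = 17.9 — off by 7.80.

G = (0.00, 0.00) ✓; GL at -87.30° ✓; |GL| = 25.30 ✓; ∠GLM = 87.00° ✓; |LM| = 20.20 ✓; ∠LMT = 71.70° ✓; |MT| = 8.500 ✓; ∠MTC = 68.30° ✓; |TC| = 29.30 ✓; ∠TCH = 140.3° ✓; |CH| = 25.70 ✗.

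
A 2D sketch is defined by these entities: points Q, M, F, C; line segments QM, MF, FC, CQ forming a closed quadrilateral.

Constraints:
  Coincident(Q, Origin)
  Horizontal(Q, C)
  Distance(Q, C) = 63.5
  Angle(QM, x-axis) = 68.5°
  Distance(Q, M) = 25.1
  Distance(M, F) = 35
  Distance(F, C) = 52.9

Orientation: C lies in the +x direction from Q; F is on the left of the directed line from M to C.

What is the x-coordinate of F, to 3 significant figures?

36.4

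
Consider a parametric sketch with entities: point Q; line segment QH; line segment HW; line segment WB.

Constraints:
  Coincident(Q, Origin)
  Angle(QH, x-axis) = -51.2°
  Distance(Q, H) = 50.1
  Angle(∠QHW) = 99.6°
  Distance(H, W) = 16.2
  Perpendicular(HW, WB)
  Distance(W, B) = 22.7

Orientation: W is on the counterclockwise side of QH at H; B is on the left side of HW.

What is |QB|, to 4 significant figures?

36.27

∠QHW = 99.6°, so HW runs at -51.2° + (180° − 99.6°) = 29.20° from the x-axis; with |HW| = 16.2, W = H + 16.2·(cos 29.20°, sin 29.20°) = (45.53, -31.14). The perpendicularity gives WB at right angles to HW; with |WB| = 22.7 on the left of HW, B = W + 22.7·(-0.4879, 0.8729) = (34.46, -11.33). Then |QB| = |B − Q| = 36.27.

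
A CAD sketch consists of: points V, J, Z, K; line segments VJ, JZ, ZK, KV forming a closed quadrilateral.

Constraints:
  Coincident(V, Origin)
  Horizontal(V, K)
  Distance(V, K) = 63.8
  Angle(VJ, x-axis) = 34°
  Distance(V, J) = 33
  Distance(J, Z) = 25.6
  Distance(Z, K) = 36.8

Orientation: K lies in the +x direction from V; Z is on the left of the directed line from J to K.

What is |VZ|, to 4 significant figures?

58.59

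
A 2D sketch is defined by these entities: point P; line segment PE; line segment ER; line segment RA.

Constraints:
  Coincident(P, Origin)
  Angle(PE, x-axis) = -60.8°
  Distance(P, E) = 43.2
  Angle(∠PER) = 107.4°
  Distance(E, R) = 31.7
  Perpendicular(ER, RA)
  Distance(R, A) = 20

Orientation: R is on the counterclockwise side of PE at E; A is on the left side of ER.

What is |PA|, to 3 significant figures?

49.4

P is at the origin; PE runs at -60.8° with length 43.2, so E = 43.2·(cos -60.8°, sin -60.8°) = (21.1, -37.7). ∠PER = 107.4°, so ER runs at -60.8° + (180° − 107.4°) = 11.8° from the x-axis; with |ER| = 31.7, R = E + 31.7·(cos 11.8°, sin 11.8°) = (52.1, -31.2). The perpendicularity gives RA at right angles to ER; with |RA| = 20.0 on the left of ER, A = R + 20.0·(-0.204, 0.979) = (48.0, -11.7). Then |PA| = |A − P| = 49.4.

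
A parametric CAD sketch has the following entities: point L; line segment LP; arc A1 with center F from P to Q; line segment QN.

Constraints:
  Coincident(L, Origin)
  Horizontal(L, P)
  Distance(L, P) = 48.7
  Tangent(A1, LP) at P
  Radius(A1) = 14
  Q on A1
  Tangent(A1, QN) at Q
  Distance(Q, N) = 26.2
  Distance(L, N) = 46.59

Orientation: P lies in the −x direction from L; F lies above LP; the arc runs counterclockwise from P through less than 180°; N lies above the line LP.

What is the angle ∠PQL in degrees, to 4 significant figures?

124.4°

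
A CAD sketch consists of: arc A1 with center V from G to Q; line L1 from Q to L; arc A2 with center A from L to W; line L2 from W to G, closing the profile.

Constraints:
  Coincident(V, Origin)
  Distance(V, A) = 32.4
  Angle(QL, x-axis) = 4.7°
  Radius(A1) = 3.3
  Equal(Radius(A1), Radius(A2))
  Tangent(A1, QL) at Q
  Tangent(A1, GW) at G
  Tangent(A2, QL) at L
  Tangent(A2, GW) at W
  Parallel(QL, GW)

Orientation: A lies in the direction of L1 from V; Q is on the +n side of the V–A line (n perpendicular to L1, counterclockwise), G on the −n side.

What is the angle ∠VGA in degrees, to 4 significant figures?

84.18°

The slot axis is L1's direction at 4.7°, so u = (cos 4.7°, sin 4.7°) = (0.9966, 0.08194) and n = (−sin 4.7°, cos 4.7°) = (-0.08194, 0.9966). V is at the origin and A lies 32.4 along u from V, so A = 32.4·u = (32.29, 2.655). Tangency of A1 to both parallel lines with radius 3.3 puts Q and G at V ± 3.3·n: Q = (-0.2704, 3.289), G = (0.2704, -3.289). Then cos ∠VGA = GV·GA / (|GV||GA|), giving 84.18°.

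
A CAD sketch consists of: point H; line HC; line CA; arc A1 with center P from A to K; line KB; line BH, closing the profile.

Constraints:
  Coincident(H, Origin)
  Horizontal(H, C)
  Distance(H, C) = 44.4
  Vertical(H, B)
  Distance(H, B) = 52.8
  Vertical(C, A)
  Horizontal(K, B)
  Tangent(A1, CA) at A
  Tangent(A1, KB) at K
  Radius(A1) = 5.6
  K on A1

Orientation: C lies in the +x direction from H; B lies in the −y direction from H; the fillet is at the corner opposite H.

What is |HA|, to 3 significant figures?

64.8

The virtual corner opposite H is at (44.4, -52.8). Tangency of A1 to CA means the radius PA is perpendicular to CA and since A1 is tangent to KB there, PK ⟂ KB, with radius 5.6, so the center P sits 5.6 in from both sides at P = (38.8, -47.2). That places the tangent points at A = (44.4, -47.2) on CA and K = (38.8, -52.8) on KB. Then |HA| = |A − H| = 64.8.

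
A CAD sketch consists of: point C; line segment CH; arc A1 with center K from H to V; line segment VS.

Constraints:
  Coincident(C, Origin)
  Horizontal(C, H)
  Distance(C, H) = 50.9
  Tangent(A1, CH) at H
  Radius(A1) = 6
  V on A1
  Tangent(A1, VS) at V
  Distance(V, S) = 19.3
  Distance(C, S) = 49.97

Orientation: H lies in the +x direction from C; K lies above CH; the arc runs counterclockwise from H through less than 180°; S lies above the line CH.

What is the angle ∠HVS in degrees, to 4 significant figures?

115.5°

C is at the origin; C and H share the same y with |CH| = 50.9 and H on the +x side, so H = (50.90, 0.000). The tangent condition forces KH to be normal to CH, so K = H + (0, 6) = (50.90, 6.000). Since KV ⟂ VS (tangency), |KS| = √(6.0² + 19.3²) = 20.21 regardless of where V sits on A1. So S lies on both circle(C, 49.97) and circle(K, 20.21); the above-CH intersection is S = (43.40, 24.77). V is the foot of the tangent from S: V = (55.56, 9.780).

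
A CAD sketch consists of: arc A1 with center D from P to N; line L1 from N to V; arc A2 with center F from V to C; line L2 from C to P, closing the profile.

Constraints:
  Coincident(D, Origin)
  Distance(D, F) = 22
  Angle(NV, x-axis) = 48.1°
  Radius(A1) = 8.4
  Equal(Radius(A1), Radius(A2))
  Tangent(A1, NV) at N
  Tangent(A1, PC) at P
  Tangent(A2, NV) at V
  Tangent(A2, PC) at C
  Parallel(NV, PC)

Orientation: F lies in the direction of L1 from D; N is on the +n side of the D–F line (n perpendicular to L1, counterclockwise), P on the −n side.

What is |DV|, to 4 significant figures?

23.55

The slot axis is L1's direction at 48.1°, so u = (cos 48.1°, sin 48.1°) = (0.6678, 0.7443) and n = (−sin 48.1°, cos 48.1°) = (-0.7443, 0.6678). D is at the origin and F lies 22.0 along u from D, so F = 22.0·u = (14.69, 16.37). Tangency of A1 to both parallel lines with radius 8.4 puts N and P at D ± 8.4·n: N = (-6.252, 5.610), P = (6.252, -5.610). Equal radii place V and C the same way about F: V = F + 8.4·n = (8.440, 21.98), C = F − 8.4·n = (20.94, 10.77). Then |DV| = |V − D| = 23.55.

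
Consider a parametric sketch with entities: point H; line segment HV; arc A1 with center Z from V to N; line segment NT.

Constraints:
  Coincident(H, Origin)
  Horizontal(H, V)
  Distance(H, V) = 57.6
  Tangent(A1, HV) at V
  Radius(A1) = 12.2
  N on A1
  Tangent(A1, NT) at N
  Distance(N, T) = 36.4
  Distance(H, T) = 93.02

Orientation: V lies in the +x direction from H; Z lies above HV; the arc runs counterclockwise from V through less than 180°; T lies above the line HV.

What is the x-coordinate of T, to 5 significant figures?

83.902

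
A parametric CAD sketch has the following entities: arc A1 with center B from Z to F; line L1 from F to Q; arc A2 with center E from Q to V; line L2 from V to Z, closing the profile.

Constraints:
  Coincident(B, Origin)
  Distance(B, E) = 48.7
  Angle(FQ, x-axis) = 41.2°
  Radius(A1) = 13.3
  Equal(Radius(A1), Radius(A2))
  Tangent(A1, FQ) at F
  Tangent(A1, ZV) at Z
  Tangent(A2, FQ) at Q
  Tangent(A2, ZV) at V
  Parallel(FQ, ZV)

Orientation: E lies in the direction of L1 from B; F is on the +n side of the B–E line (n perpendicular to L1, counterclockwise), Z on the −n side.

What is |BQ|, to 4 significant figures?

50.48

Tangency of A1 to both parallel lines with radius 13.3 puts F and Z at B ± 13.3·n: F = (-8.761, 10.01), Z = (8.761, -10.01). Equal radii place Q and V the same way about E: Q = E + 13.3·n = (27.88, 42.09), V = E − 13.3·n = (45.40, 22.07). Then |BQ| = |Q − B| = 50.48.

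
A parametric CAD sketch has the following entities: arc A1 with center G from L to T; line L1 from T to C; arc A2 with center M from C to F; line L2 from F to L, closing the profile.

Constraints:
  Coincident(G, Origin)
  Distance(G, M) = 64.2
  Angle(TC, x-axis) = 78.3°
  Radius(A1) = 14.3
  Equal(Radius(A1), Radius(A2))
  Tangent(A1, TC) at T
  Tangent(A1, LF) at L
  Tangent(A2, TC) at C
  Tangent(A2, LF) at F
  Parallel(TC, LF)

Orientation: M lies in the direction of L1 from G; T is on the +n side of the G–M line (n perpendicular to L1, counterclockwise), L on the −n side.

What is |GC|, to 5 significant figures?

65.773

The slot axis is L1's direction at 78.3°, so u = (cos 78.3°, sin 78.3°) = (0.20279, 0.97922) and n = (−sin 78.3°, cos 78.3°) = (-0.97922, 0.20279). G is at the origin and M lies 64.2 along u from G, so M = 64.2·u = (13.019, 62.866). Tangency of A1 to both parallel lines with radius 14.3 puts T and L at G ± 14.3·n: T = (-14.003, 2.8999), L = (14.003, -2.8999). Equal radii place C and F the same way about M: C = M + 14.3·n = (-0.98394, 65.766), F = M − 14.3·n = (27.022, 59.966). Then |GC| = |C − G| = 65.773.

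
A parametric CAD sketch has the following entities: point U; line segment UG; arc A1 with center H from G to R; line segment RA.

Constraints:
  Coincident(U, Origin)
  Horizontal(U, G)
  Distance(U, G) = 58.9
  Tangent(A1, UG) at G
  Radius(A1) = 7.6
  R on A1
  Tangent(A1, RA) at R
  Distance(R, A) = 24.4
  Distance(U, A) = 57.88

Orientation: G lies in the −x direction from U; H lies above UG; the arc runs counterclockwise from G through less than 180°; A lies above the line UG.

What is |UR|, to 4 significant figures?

51.79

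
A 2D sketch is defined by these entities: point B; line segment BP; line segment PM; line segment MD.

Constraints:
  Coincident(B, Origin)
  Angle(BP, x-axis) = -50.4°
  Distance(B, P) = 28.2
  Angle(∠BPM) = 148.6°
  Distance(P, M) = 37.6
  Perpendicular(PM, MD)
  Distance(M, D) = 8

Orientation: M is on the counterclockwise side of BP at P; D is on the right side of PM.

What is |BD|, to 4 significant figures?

65.71

∠BPM = 148.6°, so PM runs at -50.4° + (180° − 148.6°) = -19.00° from the x-axis; with |PM| = 37.6, M = P + 37.6·(cos -19.00°, sin -19.00°) = (53.53, -33.97). PM is perpendicular to MD; with |MD| = 8.0 on the right of PM, D = M + 8.0·(-0.3256, -0.9455) = (50.92, -41.53). Then |BD| = |D − B| = 65.71.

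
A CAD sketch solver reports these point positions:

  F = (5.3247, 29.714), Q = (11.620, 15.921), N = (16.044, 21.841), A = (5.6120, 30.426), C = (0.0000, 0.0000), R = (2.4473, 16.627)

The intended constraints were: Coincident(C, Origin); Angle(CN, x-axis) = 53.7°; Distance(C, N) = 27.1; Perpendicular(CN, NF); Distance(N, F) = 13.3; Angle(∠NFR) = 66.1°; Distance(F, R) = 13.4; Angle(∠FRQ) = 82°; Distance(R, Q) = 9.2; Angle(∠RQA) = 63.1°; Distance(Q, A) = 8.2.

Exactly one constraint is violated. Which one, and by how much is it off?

Distance(Q, A) = 8.2 — off by 7.50.

C = (0.00, 0.00) ✓; CN at 53.70° ✓; |CN| = 27.10 ✓; ∠(CN, NF) = 90.00° ✓; |NF| = 13.30 ✓; ∠NFR = 66.10° ✓; |FR| = 13.40 ✓; ∠FRQ = 82.00° ✓; |RQ| = 9.200 ✓; ∠RQA = 63.10° ✓; |QA| = 15.70 ✗.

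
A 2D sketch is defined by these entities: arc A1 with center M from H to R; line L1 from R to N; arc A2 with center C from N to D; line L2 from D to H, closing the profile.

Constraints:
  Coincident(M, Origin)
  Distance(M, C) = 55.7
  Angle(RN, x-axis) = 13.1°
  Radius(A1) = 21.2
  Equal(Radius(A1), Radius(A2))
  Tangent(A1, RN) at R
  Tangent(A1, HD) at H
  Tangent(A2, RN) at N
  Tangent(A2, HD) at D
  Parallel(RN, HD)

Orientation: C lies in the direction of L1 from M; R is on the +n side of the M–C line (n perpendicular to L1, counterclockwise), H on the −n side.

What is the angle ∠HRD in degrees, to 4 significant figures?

52.72°

The slot axis is L1's direction at 13.1°, so u = (cos 13.1°, sin 13.1°) = (0.9740, 0.2267) and n = (−sin 13.1°, cos 13.1°) = (-0.2267, 0.9740). M is at the origin and C lies 55.7 along u from M, so C = 55.7·u = (54.25, 12.62). Tangency of A1 to both parallel lines with radius 21.2 puts R and H at M ± 21.2·n: R = (-4.805, 20.65), H = (4.805, -20.65). Equal radii place N and D the same way about C: N = C + 21.2·n = (49.45, 33.27), D = C − 21.2·n = (59.06, -8.024). Then cos ∠HRD = RH·RD / (|RH||RD|), giving 52.72°.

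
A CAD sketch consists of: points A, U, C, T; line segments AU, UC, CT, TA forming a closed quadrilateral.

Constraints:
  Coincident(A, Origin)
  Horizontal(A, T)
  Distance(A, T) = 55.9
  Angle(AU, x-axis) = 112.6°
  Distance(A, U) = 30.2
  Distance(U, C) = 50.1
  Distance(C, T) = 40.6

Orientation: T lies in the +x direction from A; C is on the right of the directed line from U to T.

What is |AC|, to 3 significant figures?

21.7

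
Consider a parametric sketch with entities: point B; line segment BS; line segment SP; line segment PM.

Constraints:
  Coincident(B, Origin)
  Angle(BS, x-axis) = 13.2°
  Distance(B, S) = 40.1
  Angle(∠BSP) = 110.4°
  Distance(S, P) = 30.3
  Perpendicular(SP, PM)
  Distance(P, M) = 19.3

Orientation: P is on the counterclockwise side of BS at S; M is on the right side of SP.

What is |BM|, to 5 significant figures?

72.086

∠BSP = 110.4°, so SP runs at 13.2° + (180° − 110.4°) = 82.800° from the x-axis; with |SP| = 30.3, P = S + 30.3·(cos 82.800°, sin 82.800°) = (42.838, 39.218). SP is perpendicular to PM; with |PM| = 19.3 on the right of SP, M = P + 19.3·(0.99211, -0.12533) = (61.986, 36.799). Then |BM| = |M − B| = 72.086.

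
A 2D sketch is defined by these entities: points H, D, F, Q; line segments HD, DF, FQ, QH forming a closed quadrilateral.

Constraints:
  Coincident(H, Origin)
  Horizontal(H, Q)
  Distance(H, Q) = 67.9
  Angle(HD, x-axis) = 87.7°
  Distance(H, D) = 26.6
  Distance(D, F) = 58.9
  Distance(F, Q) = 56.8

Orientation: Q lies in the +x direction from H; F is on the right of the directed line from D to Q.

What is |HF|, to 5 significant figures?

35.197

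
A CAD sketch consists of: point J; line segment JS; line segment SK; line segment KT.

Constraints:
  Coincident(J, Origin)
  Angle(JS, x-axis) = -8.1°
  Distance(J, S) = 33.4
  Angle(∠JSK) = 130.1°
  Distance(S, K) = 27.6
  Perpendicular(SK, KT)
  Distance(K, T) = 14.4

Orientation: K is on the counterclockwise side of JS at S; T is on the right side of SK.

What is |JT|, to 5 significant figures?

63.309

∠JSK = 130.1°, so SK runs at -8.1° + (180° − 130.1°) = 41.800° from the x-axis; with |SK| = 27.6, K = S + 27.6·(cos 41.800°, sin 41.800°) = (53.642, 13.690). SK is perpendicular to KT; with |KT| = 14.4 on the right of SK, T = K + 14.4·(0.66653, -0.74548) = (63.240, 2.9553). Then |JT| = |T − J| = 63.309.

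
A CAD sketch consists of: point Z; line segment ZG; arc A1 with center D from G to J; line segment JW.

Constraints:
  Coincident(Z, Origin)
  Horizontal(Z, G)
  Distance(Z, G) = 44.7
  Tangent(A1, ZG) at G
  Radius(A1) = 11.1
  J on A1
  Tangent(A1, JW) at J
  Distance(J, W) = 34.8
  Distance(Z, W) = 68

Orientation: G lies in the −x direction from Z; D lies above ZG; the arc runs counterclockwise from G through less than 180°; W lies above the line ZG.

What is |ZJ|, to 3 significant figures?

37.9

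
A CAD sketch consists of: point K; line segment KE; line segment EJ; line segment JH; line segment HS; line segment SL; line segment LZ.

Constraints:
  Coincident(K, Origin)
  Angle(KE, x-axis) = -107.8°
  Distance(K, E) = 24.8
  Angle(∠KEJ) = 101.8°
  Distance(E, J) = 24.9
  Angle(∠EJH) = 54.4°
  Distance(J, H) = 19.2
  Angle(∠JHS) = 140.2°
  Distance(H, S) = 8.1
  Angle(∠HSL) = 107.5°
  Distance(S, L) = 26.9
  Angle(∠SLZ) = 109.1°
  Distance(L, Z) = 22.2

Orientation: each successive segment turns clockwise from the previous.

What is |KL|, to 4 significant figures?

29.60

∠JHS = 140.2° gives HS at 8.600° from the x-axis; with |HS| = 8.1, S = (-11.59, -5.441). ∠HSL = 107.5° gives SL at -63.90° from the x-axis; with |SL| = 26.9, L = (0.2458, -29.60). Then |KL| = |L − K| = 29.60.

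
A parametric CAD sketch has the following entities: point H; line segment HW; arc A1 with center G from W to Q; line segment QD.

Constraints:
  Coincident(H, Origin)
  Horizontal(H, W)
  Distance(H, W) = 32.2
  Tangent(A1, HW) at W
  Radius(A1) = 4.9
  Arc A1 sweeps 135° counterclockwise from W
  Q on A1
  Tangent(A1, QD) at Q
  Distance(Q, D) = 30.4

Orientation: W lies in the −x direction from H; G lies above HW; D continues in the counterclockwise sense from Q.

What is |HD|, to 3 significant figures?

58.4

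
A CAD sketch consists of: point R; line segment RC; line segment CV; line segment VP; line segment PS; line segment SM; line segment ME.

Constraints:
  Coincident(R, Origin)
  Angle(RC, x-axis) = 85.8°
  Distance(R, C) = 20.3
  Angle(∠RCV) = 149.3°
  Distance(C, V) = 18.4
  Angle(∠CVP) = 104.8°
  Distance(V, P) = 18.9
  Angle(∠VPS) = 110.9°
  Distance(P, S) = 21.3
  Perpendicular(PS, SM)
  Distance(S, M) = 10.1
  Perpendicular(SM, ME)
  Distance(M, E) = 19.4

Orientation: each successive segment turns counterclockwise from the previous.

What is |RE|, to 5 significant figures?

33.256

R is at the origin; RC runs at 85.8° with length 20.3, so C = (1.4867, 20.245). ∠RCV = 149.3° gives CV at 116.50° from the x-axis; with |CV| = 18.4, V = (-6.7233, 36.712). ∠CVP = 104.8° gives VP at -168.30° from the x-axis; with |VP| = 18.9, P = (-25.231, 32.880). ∠VPS = 110.9° gives PS at -99.200° from the x-axis; with |PS| = 21.3, S = (-28.636, 11.854). The perpendicularity gives SM at right angles to PS, so SM runs at -9.2000°; with |SM| = 10.1, M = (-18.666, 10.239). The perpendicularity gives ME at right angles to SM, so ME runs at 80.800°; with |ME| = 19.4, E = (-15.564, 29.389). Then |RE| = |E − R| = 33.256.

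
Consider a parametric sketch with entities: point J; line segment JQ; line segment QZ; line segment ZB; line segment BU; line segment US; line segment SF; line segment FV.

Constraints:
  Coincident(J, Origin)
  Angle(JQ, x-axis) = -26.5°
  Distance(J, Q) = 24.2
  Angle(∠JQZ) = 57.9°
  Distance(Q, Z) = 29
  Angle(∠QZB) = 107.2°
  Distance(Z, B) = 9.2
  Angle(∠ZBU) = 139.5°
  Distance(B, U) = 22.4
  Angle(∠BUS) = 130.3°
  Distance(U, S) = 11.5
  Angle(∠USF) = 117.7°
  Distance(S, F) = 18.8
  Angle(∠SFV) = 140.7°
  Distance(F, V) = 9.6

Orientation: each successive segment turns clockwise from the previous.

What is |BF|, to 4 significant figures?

34.73

∠BUS = 130.3° gives US at 48.40° from the x-axis; with |US| = 11.5, S = (-5.518, 10.95). ∠USF = 117.7° gives SF at -13.90° from the x-axis; with |SF| = 18.8, F = (12.73, 6.437). Then |BF| = |F − B| = 34.73.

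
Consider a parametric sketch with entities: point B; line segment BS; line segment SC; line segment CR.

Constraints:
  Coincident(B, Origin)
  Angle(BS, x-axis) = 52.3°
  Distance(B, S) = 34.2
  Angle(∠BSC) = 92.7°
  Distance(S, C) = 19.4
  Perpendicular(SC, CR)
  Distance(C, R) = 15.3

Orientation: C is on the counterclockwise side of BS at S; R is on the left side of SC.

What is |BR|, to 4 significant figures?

28.24

B is at the origin; BS runs at 52.3° with length 34.2, so S = 34.2·(cos 52.3°, sin 52.3°) = (20.91, 27.06). ∠BSC = 92.7°, so SC runs at 52.3° + (180° − 92.7°) = 139.6° from the x-axis; with |SC| = 19.4, C = S + 19.4·(cos 139.6°, sin 139.6°) = (6.140, 39.63). SC ⟂ CR; with |CR| = 15.3 on the left of SC, R = C + 15.3·(-0.6481, -0.7615) = (-3.776, 27.98). Then |BR| = |R − B| = 28.24.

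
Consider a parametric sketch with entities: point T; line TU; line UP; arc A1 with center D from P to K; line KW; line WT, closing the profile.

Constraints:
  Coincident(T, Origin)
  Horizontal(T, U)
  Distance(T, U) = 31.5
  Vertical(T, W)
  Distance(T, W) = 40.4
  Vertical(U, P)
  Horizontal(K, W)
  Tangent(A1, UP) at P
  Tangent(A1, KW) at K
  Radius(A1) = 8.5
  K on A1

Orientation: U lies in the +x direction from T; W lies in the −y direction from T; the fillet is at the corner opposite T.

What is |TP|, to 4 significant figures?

44.83

T is at the origin; T and U share the same y with |TU| = 31.5 and U on the +x side, so U = (31.50, 0.000). T and W share the same x with |TW| = 40.4 and W on the −y side, so W = (0.000, -40.40). The virtual corner opposite T is at (31.50, -40.40). The tangent condition forces DP to be normal to UP and A1 meets KW tangentially, so DK is at right angles to KW, with radius 8.5, so the center D sits 8.5 in from both sides at D = (23.00, -31.90). That places the tangent points at P = (31.50, -31.90) on UP and K = (23.00, -40.40) on KW. Then |TP| = |P − T| = 44.83.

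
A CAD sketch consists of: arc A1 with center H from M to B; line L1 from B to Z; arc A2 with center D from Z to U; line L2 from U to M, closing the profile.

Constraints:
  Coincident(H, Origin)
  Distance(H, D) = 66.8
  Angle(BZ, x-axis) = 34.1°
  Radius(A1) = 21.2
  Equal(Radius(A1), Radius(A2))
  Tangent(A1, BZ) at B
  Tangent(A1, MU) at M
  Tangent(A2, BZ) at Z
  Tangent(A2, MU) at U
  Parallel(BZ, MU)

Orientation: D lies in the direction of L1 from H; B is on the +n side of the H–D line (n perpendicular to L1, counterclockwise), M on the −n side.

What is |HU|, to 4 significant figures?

70.08

The slot axis is L1's direction at 34.1°, so u = (cos 34.1°, sin 34.1°) = (0.8281, 0.5606) and n = (−sin 34.1°, cos 34.1°) = (-0.5606, 0.8281). H is at the origin and D lies 66.8 along u from H, so D = 66.8·u = (55.31, 37.45). Tangency of A1 to both parallel lines with radius 21.2 puts B and M at H ± 21.2·n: B = (-11.89, 17.55), M = (11.89, -17.55). Equal radii place Z and U the same way about D: Z = D + 21.2·n = (43.43, 55.01), U = D − 21.2·n = (67.20, 19.90). Then |HU| = |U − H| = 70.08.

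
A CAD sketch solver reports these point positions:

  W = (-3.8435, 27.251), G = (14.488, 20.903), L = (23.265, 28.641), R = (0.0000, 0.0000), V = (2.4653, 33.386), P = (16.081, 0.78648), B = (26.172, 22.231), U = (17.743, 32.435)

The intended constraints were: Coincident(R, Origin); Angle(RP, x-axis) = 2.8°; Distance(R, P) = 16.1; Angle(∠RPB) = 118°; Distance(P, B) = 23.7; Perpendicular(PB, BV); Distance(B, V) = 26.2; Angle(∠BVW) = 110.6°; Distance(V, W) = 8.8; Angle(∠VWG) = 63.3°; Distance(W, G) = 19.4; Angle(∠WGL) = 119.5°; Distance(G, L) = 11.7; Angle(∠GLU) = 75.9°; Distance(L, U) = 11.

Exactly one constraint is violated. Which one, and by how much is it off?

Distance(L, U) = 11 — off by 4.30.

R = (0.00, 0.00) ✓; RP at 2.800° ✓; |RP| = 16.10 ✓; ∠RPB = 118.0° ✓; |PB| = 23.70 ✓; ∠(PB, BV) = 90.00° ✓; |BV| = 26.20 ✓; ∠BVW = 110.6° ✓; |VW| = 8.800 ✓; ∠VWG = 63.30° ✓; |WG| = 19.40 ✓; ∠WGL = 119.5° ✓; |GL| = 11.70 ✓; ∠GLU = 75.89° ✓; |LU| = 6.700 ✗.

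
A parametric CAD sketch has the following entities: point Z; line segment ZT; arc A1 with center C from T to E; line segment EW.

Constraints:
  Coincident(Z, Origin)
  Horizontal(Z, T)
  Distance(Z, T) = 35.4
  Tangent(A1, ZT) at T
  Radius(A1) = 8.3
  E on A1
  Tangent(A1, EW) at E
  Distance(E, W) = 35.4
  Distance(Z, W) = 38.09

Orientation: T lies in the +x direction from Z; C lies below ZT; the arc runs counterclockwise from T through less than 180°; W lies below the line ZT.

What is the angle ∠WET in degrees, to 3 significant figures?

148°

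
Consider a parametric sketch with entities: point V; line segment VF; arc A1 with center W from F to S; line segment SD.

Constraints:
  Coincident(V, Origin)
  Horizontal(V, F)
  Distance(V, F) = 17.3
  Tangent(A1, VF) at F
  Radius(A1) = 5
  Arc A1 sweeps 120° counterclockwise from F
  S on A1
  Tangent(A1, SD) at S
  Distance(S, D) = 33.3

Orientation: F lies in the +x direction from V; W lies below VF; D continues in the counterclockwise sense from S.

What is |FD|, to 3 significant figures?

38.4

On A1, F sits at bearing 90° from W; a 120° counterclockwise sweep puts S at bearing 210°, so S = W + 5.0·(cos 210°, sin 210°) = (13.0, -7.50). A1 meets SD tangentially, so WS is at right angles to SD, so SD runs along (−sin 210°, cos 210°); with |SD| = 33.3, D = (29.6, -36.3). Then |FD| = |D − F| = 38.4.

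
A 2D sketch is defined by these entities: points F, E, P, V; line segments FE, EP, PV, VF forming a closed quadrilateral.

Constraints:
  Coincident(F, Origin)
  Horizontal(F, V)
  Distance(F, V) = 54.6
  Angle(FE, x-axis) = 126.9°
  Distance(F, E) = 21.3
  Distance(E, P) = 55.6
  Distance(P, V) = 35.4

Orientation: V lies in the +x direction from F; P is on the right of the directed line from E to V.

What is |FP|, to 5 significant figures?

34.682

Checks: |EP| = 55.60 ✓; |PV| = 35.40 ✓.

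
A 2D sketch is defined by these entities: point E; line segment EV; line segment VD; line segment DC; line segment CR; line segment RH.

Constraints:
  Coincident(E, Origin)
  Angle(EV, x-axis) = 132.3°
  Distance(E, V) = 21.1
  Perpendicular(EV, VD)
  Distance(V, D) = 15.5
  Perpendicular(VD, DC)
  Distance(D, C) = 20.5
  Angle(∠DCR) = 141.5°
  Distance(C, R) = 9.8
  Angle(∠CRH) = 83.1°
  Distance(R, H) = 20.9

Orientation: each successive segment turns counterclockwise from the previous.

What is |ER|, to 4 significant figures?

11.76

E is at the origin; EV runs at 132.3° with length 21.1, so V = (-14.20, 15.61). EV is perpendicular to VD, so VD runs at -137.7°; with |VD| = 15.5, D = (-25.66, 5.175). VD ⟂ DC, so DC runs at -47.70°; with |DC| = 20.5, C = (-11.87, -9.988). ∠DCR = 141.5° gives CR at -9.200° from the x-axis; with |CR| = 9.8, R = (-2.194, -11.55). Then |ER| = |R − E| = 11.76.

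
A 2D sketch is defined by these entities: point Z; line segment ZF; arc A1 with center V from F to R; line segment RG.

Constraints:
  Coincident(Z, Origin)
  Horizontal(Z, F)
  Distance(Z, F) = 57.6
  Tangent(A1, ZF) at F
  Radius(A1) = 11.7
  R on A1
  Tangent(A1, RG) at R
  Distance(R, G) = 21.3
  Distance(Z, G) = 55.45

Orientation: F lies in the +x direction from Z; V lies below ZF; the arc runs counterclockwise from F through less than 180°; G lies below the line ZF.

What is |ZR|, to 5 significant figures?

47.253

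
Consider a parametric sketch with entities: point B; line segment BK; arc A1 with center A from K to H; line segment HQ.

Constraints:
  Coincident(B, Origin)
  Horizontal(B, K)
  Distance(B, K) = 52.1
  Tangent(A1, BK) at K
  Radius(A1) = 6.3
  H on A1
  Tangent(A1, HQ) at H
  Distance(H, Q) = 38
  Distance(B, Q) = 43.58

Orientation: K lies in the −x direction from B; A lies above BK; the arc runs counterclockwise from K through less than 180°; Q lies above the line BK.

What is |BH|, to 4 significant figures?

46.89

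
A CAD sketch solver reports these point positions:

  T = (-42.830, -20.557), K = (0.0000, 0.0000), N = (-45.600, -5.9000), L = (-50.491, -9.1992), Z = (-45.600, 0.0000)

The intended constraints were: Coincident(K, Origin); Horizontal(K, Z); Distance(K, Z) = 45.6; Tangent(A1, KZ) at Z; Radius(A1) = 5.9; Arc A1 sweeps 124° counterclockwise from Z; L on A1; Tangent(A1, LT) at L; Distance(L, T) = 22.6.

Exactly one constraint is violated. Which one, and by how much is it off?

Distance(L, T) = 22.6 — off by 8.90.

K = (0.00, 0.00) ✓; K.y = 0.00, Z.y = 0.00 ✓; |KZ| = 45.60 ✓; ∠(NZ, ZK) = 90.00° ✓; |NZ| = 5.900 ✓; bearing(N→L) − bearing(N→Z) = 124.0° ✓; |NL| = 5.900 ✓; ∠(NL, LT) = 90.00° ✓; |LT| = 13.70 ✗.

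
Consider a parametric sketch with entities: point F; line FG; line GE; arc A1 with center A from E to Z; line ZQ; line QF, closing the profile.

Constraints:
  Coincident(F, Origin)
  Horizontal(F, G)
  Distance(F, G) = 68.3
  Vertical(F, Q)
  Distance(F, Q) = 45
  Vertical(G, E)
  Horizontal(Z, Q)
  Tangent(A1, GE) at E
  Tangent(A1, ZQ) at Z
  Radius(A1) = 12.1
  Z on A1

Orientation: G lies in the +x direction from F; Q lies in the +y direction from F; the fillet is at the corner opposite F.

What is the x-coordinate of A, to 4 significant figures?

56.20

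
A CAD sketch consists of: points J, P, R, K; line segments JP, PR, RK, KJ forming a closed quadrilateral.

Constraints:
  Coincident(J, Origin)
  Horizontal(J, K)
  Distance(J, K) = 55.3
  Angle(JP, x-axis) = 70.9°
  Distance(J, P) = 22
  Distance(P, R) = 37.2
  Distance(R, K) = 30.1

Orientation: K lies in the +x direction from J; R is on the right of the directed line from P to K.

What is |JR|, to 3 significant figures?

29.1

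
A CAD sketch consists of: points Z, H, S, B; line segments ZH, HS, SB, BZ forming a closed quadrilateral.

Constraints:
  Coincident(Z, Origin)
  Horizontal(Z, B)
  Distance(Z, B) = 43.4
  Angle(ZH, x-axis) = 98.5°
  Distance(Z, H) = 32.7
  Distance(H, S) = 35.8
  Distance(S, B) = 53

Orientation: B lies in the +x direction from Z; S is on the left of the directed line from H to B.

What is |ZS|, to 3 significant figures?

56.6

Z is at the origin; Z and B share the same y with |ZB| = 43.4 and B in +x, so B = (43.4, 0). ZH runs at 98.5° with |ZH| = 32.7, so H = (-4.83, 32.3). S is determined by |HS| = 35.8 and |SB| = 53.0 together: it lies at the intersection of circle(H, 35.8) and circle(B, 53.0). With |HB| = 58.1, the foot of the radical line on HB is 15.9 from H and the perpendicular offset is √(35.8² − 15.9²) = 32.1. Taking the left-of-HB solution: S = (26.2, 50.1).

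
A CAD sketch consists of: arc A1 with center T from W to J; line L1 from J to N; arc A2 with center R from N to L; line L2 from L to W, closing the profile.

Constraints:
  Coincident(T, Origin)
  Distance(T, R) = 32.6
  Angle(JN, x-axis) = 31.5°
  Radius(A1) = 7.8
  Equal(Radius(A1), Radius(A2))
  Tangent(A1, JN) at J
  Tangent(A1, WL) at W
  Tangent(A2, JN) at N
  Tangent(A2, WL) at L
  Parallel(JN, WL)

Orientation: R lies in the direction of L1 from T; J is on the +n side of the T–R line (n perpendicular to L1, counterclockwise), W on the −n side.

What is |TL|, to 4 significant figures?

33.52

The slot axis is L1's direction at 31.5°, so u = (cos 31.5°, sin 31.5°) = (0.8526, 0.5225) and n = (−sin 31.5°, cos 31.5°) = (-0.5225, 0.8526). T is at the origin and R lies 32.6 along u from T, so R = 32.6·u = (27.80, 17.03). Tangency of A1 to both parallel lines with radius 7.8 puts J and W at T ± 7.8·n: J = (-4.075, 6.651), W = (4.075, -6.651). Equal radii place N and L the same way about R: N = R + 7.8·n = (23.72, 23.68), L = R − 7.8·n = (31.87, 10.38). Then |TL| = |L − T| = 33.52.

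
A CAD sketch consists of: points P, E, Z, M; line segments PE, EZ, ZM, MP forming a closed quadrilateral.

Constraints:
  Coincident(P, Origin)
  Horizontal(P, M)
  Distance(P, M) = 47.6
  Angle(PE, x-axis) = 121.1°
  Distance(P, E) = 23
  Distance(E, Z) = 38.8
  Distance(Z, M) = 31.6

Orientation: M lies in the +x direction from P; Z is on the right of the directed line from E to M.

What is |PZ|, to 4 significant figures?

17.93

P is at the origin; PM is horizontal with |PM| = 47.6 and M in +x, so M = (47.6, 0). PE runs at 121.1° with |PE| = 23.0, so E = (-11.88, 19.69). Z is determined by |EZ| = 38.8 and |ZM| = 31.6 together: it lies at the intersection of circle(E, 38.8) and circle(M, 31.6). With |EM| = 62.66, the foot of the radical line on EM is 35.37 from E and the perpendicular offset is √(38.8² − 35.37²) = 15.94. Taking the right-of-EM solution: Z = (16.69, -6.560).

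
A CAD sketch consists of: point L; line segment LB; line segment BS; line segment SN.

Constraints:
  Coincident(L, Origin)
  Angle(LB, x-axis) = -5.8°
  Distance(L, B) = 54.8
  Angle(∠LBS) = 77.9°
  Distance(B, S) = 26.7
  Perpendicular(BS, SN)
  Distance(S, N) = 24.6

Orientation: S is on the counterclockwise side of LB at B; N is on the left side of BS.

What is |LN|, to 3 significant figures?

32.7

L is at the origin; LB runs at -5.8° with length 54.8, so B = 54.8·(cos -5.8°, sin -5.8°) = (54.5, -5.54). ∠LBS = 77.9°, so BS runs at -5.8° + (180° − 77.9°) = 96.3° from the x-axis; with |BS| = 26.7, S = B + 26.7·(cos 96.3°, sin 96.3°) = (51.6, 21.0). The perpendicularity gives SN at right angles to BS; with |SN| = 24.6 on the left of BS, N = S + 24.6·(-0.994, -0.110) = (27.1, 18.3). Then |LN| = |N − L| = 32.7.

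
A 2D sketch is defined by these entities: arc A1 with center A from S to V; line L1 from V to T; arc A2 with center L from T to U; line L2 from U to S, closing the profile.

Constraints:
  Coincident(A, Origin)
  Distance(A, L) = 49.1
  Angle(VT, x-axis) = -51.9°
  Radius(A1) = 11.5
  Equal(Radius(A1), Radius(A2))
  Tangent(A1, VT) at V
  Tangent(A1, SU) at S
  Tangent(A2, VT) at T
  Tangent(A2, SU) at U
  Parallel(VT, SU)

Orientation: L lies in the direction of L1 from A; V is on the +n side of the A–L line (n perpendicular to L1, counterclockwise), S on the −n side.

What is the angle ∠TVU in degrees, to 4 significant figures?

25.10°

The slot axis is L1's direction at -51.9°, so u = (cos -51.9°, sin -51.9°) = (0.6170, -0.7869) and n = (−sin -51.9°, cos -51.9°) = (0.7869, 0.6170). A is at the origin and L lies 49.1 along u from A, so L = 49.1·u = (30.30, -38.64). Tangency of A1 to both parallel lines with radius 11.5 puts V and S at A ± 11.5·n: V = (9.050, 7.096), S = (-9.050, -7.096). Equal radii place T and U the same way about L: T = L + 11.5·n = (39.35, -31.54), U = L − 11.5·n = (21.25, -45.73). Then cos ∠TVU = VT·VU / (|VT||VU|), giving 25.10°.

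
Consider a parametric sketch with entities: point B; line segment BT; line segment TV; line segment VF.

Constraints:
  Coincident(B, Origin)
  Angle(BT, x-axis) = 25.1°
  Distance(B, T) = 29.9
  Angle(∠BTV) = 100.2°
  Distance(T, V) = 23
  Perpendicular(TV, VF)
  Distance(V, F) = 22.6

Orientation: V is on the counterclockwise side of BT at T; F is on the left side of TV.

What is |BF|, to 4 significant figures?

29.11

∠BTV = 100.2°, so TV runs at 25.1° + (180° − 100.2°) = 104.9° from the x-axis; with |TV| = 23.0, V = T + 23.0·(cos 104.9°, sin 104.9°) = (21.16, 34.91). The perpendicularity gives VF at right angles to TV; with |VF| = 22.6 on the left of TV, F = V + 22.6·(-0.9664, -0.2571) = (-0.6776, 29.10). Then |BF| = |F − B| = 29.11.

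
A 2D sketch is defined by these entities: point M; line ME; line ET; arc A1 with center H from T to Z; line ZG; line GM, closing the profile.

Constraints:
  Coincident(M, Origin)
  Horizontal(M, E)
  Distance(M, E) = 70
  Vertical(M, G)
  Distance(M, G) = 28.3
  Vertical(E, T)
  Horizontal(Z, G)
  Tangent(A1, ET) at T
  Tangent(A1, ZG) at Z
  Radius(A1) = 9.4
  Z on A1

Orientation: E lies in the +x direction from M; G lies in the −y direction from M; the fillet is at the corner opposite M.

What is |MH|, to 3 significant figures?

63.5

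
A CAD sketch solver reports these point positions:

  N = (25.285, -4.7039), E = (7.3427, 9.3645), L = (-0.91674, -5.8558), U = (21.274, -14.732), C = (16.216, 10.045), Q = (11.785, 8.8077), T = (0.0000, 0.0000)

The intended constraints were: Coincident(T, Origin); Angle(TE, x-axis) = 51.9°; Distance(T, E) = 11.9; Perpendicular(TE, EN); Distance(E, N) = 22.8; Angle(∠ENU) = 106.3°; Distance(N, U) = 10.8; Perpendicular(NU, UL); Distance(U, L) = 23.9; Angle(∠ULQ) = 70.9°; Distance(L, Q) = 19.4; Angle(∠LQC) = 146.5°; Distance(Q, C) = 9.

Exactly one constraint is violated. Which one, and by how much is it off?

Distance(Q, C) = 9 — off by 4.40.

T = (0.00, 0.00) ✓; TE at 51.90° ✓; |TE| = 11.90 ✓; ∠(TE, EN) = 90.00° ✓; |EN| = 22.80 ✓; ∠ENU = 106.3° ✓; |NU| = 10.80 ✓; ∠(NU, UL) = 90.00° ✓; |UL| = 23.90 ✓; ∠ULQ = 70.90° ✓; |LQ| = 19.40 ✓; ∠LQC = 146.5° ✓; |QC| = 4.601 ✗.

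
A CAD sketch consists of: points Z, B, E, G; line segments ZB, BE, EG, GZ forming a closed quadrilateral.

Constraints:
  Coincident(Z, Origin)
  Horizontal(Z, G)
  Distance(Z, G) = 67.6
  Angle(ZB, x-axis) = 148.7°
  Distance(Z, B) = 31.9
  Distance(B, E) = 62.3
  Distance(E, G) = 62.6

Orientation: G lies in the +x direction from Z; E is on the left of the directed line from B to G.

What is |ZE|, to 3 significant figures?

54.6

Checks: |BE| = 62.30 ✓; |EG| = 62.60 ✓.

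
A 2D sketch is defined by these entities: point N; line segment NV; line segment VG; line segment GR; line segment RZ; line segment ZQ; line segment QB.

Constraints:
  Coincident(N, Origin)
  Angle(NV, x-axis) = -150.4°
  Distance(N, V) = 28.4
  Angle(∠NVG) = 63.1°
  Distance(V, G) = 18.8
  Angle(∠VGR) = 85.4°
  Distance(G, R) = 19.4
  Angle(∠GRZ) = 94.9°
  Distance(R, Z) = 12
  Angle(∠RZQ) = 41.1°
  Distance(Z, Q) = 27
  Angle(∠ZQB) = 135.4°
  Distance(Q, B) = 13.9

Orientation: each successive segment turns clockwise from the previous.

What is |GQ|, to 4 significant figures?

6.873

∠GRZ = 94.9° gives RZ at -87.00° from the x-axis; with |RZ| = 12.0, Z = (-5.562, -7.876). ∠RZQ = 41.1° gives ZQ at 134.1° from the x-axis; with |ZQ| = 27.0, Q = (-24.35, 11.51). Then |GQ| = |Q − G| = 6.873.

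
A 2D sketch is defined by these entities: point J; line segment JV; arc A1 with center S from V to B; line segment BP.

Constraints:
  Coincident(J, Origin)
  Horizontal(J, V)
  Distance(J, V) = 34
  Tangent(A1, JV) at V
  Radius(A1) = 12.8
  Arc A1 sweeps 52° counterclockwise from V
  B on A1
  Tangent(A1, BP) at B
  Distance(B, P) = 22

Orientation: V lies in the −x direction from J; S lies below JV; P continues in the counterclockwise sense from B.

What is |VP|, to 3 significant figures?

32.5

On A1, V sits at bearing 90° from S; a 52° counterclockwise sweep puts B at bearing 142°, so B = S + 12.8·(cos 142°, sin 142°) = (-44.1, -4.92). Tangency of A1 to BP means the radius SB is perpendicular to BP, so BP runs along (−sin 142°, cos 142°); with |BP| = 22.0, P = (-57.6, -22.3). Then |VP| = |P − V| = 32.5.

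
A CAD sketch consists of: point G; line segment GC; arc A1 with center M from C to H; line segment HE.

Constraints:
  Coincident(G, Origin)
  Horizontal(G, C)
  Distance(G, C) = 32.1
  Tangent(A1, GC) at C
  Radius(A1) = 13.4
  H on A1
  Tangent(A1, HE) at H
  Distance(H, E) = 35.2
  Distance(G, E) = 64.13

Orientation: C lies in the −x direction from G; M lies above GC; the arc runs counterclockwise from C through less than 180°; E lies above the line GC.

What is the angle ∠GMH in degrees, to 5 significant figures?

55.339°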